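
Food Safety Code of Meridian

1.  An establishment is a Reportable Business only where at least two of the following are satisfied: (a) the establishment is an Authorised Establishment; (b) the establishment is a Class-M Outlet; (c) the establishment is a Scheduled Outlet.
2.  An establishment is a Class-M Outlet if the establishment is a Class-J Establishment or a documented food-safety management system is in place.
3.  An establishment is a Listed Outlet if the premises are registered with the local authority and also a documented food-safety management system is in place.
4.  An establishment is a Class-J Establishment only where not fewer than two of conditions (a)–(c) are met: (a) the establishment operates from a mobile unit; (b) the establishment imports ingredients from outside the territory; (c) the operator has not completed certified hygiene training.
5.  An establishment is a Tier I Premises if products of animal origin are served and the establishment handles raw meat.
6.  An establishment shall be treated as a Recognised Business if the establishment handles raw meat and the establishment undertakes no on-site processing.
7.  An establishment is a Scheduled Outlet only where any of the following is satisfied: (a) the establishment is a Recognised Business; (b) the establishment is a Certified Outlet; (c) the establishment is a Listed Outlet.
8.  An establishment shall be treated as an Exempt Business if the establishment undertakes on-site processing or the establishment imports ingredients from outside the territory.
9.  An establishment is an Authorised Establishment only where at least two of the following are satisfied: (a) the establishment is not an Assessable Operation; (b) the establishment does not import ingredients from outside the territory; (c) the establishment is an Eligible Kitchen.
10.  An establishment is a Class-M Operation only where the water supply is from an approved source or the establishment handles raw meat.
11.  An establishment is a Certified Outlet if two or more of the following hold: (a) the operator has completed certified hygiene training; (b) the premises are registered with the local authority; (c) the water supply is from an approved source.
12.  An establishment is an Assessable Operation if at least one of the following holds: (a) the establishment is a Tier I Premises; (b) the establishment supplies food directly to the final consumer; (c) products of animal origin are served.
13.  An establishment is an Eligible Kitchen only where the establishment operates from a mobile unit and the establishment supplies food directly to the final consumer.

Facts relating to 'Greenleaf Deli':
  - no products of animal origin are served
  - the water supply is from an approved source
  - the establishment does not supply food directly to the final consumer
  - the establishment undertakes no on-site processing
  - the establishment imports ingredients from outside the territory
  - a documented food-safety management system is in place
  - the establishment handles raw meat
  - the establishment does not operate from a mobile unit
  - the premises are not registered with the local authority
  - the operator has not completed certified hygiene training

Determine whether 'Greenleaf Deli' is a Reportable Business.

Under paragraph 5: products of animal origin are served? no; and the establishment handles raw meat? yes. So the establishment is not a Tier I Premises.
Under paragraph 12: Tier I Premises (paragraph 5)? no; or the establishment supplies food directly to the final consumer? no; or products of animal origin are served? no. So the establishment is not an Assessable Operation.
Under paragraph 13: the establishment operates from a mobile unit? no; and the establishment supplies food directly to the final consumer? no. So the establishment is not an Eligible Kitchen.
Under paragraph 9: not an Assessable Operation (paragraph 12)? yes; the establishment does not import ingredients from outside the territory? no; Eligible Kitchen (paragraph 13)? no — 1 of 3 hold (need ≥2) → not satisfied.
Under paragraph 4: the establishment operates from a mobile unit? no; the establishment imports ingredients from outside the territory? yes; the operator has not completed certified hygiene training? yes — 2 of 3 hold (need ≥2) → satisfied.
Under paragraph 2: Class-J Establishment (paragraph 4)? yes; or a documented food-safety management system is in place? yes. So the establishment is a Class-M Outlet.
Under paragraph 6: the establishment handles raw meat? yes; and the establishment undertakes no on-site processing? yes. So the establishment is a Recognised Business.
Under paragraph 11: the operator has completed certified hygiene training? no; the premises are registered with the local authority? no; the water supply is from an approved source? yes — 1 of 3 hold (need ≥2) → not satisfied.
Under paragraph 3: the premises are registered with the local authority? no; and a documented food-safety management system is in place? yes. So the establishment is not a Listed Outlet.
Under paragraph 7: Recognised Business (paragraph 6)? yes; or Certified Outlet (paragraph 11)? no; or Listed Outlet (paragraph 3)? no. So the establishment is a Scheduled Outlet.
Under paragraph 1: Authorised Establishment (paragraph 9)? no; Class-M Outlet (paragraph 2)? yes; Scheduled Outlet (paragraph 7)? yes — 2 of 3 hold (need ≥2) → satisfied.

Yes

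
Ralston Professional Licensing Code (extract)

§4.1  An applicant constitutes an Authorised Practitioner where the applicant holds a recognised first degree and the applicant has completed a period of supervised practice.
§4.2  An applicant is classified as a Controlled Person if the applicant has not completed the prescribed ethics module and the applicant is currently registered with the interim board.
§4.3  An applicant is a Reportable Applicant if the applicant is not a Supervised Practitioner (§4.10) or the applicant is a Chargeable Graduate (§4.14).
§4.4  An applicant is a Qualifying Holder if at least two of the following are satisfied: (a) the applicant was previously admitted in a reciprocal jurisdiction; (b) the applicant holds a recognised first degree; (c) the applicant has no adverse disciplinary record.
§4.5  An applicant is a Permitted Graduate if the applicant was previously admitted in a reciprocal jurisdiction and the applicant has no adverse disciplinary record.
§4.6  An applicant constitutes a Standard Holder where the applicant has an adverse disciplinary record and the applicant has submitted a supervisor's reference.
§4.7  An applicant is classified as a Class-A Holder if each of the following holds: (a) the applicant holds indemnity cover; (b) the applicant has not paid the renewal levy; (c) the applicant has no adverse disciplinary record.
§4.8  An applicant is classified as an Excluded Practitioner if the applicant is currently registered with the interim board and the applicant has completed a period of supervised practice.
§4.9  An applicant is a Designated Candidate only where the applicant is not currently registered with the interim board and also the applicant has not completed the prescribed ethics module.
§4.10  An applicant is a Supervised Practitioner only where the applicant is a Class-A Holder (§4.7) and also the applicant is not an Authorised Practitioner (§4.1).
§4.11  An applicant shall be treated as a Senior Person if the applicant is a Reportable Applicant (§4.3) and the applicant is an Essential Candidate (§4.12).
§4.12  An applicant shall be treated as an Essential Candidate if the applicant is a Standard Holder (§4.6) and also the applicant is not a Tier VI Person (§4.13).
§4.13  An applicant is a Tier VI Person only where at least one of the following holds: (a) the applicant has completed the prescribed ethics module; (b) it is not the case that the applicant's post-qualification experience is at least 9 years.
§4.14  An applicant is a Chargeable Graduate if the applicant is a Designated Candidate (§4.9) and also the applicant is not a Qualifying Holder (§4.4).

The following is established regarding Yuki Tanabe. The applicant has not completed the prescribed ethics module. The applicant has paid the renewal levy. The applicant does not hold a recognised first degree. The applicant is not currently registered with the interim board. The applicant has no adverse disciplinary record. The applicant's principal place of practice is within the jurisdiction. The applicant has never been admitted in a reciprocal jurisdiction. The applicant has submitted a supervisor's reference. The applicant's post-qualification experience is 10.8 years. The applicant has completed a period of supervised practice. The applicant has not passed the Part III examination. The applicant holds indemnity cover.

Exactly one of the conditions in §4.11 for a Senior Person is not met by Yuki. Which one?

Essential Candidate

§4.7 — Class-A Holder: [the applicant holds indemnity cover? yes] AND [the applicant has not paid the renewal levy? no] AND [the applicant has no adverse disciplinary record? yes] → not satisfied.
§4.1 — Authorised Practitioner: [the applicant holds a recognised first degree? no] AND [the applicant has completed a period of supervised practice? yes] → not satisfied.
§4.10 — Supervised Practitioner: [Class-A Holder (§4.7)? no] AND [not an Authorised Practitioner (§4.1)? yes] → not satisfied.
§4.9 — Designated Candidate: [the applicant is not currently registered with the interim board? yes] AND [the applicant has not completed the prescribed ethics module? yes] → satisfied.
§4.4 — Qualifying Holder: the applicant was previously admitted in a reciprocal jurisdiction? no; the applicant holds a recognised first degree? no; the applicant has no adverse disciplinary record? yes — 1 of 3 hold (need ≥2) → not satisfied.
§4.14 — Chargeable Graduate: [Designated Candidate (§4.9)? yes] AND [not a Qualifying Holder (§4.4)? yes] → satisfied.
§4.3 — Reportable Applicant: [not a Supervised Practitioner (§4.10)? yes] OR [Chargeable Graduate (§4.14)? yes] → satisfied.
§4.6 — Standard Holder: [the applicant has an adverse disciplinary record? no] AND [the applicant has submitted a supervisor's reference? yes] → not satisfied.
§4.13 — Tier VI Person: [the applicant has completed the prescribed ethics module? no] OR [applicant's post-qualification experience: 10.8 years ≥ 9 years? yes, so negated condition no] → not satisfied.
§4.12 — Essential Candidate: [Standard Holder (§4.6)? no] AND [not a Tier VI Person (§4.13)? yes] → not satisfied.
§4.11 — Senior Person: [Reportable Applicant (§4.3)? yes] AND [Essential Candidate (§4.12)? no] → not satisfied.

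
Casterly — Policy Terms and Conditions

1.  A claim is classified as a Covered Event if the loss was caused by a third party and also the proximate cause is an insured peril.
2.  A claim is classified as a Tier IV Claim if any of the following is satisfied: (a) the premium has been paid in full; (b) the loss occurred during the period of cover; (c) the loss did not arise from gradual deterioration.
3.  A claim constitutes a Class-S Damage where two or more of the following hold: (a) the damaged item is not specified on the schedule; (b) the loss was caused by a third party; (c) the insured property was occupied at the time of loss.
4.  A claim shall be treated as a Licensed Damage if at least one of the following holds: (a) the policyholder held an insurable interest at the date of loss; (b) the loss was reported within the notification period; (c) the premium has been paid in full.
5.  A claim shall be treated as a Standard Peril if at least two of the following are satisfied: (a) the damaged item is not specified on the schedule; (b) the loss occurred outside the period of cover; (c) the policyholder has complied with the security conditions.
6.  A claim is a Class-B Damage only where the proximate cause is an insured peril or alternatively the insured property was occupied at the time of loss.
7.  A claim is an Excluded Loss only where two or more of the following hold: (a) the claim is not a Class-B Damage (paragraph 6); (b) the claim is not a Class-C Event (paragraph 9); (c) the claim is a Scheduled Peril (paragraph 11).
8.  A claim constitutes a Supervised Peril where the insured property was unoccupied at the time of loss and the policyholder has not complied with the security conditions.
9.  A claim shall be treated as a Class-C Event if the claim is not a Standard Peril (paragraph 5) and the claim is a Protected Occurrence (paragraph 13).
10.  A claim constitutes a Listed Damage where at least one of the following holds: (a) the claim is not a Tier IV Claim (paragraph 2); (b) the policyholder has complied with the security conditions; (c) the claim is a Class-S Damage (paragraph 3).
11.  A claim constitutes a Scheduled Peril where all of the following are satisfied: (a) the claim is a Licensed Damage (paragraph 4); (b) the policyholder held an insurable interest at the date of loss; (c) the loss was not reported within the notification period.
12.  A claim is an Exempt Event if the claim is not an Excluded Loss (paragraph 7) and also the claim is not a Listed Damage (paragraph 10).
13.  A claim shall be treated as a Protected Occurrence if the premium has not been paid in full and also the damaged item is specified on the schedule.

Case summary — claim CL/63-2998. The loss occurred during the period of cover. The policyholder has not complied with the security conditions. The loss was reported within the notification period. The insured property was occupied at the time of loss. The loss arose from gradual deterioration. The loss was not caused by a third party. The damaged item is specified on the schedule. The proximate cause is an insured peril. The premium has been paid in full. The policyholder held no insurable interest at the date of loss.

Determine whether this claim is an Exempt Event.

paragraph 6 — Class-B Damage: [the proximate cause is an insured peril? yes] OR [the insured property was occupied at the time of loss? yes] → satisfied.
paragraph 5 — Standard Peril: the damaged item is not specified on the schedule? no; the loss occurred outside the period of cover? no; the policyholder has complied with the security conditions? no — 0 of 3 hold (need ≥2) → not satisfied.
paragraph 13 — Protected Occurrence: [the premium has not been paid in full? no] AND [the damaged item is specified on the schedule? yes] → not satisfied.
paragraph 9 — Class-C Event: [not a Standard Peril (paragraph 5)? yes] AND [Protected Occurrence (paragraph 13)? no] → not satisfied.
paragraph 4 — Licensed Damage: [the policyholder held an insurable interest at the date of loss? no] OR [the loss was reported within the notification period? yes] OR [the premium has been paid in full? yes] → satisfied.
paragraph 11 — Scheduled Peril: [Licensed Damage (paragraph 4)? yes] AND [the policyholder held an insurable interest at the date of loss? no] AND [the loss was not reported within the notification period? no] → not satisfied.
paragraph 7 — Excluded Loss: not a Class-B Damage (paragraph 6)? no; not a Class-C Event (paragraph 9)? yes; Scheduled Peril (paragraph 11)? no — 1 of 3 hold (need ≥2) → not satisfied.
paragraph 2 — Tier IV Claim: [the premium has been paid in full? yes] OR [the loss occurred during the period of cover? yes] OR [the loss did not arise from gradual deterioration? no] → satisfied.
paragraph 3 — Class-S Damage: the damaged item is not specified on the schedule? no; the loss was caused by a third party? no; the insured property was occupied at the time of loss? yes — 1 of 3 hold (need ≥2) → not satisfied.
paragraph 10 — Listed Damage: [not a Tier IV Claim (paragraph 2)? no] OR [the policyholder has complied with the security conditions? no] OR [Class-S Damage (paragraph 3)? no] → not satisfied.
paragraph 12 — Exempt Event: [not an Excluded Loss (paragraph 7)? yes] AND [not a Listed Damage (paragraph 10)? yes] → satisfied.

Yes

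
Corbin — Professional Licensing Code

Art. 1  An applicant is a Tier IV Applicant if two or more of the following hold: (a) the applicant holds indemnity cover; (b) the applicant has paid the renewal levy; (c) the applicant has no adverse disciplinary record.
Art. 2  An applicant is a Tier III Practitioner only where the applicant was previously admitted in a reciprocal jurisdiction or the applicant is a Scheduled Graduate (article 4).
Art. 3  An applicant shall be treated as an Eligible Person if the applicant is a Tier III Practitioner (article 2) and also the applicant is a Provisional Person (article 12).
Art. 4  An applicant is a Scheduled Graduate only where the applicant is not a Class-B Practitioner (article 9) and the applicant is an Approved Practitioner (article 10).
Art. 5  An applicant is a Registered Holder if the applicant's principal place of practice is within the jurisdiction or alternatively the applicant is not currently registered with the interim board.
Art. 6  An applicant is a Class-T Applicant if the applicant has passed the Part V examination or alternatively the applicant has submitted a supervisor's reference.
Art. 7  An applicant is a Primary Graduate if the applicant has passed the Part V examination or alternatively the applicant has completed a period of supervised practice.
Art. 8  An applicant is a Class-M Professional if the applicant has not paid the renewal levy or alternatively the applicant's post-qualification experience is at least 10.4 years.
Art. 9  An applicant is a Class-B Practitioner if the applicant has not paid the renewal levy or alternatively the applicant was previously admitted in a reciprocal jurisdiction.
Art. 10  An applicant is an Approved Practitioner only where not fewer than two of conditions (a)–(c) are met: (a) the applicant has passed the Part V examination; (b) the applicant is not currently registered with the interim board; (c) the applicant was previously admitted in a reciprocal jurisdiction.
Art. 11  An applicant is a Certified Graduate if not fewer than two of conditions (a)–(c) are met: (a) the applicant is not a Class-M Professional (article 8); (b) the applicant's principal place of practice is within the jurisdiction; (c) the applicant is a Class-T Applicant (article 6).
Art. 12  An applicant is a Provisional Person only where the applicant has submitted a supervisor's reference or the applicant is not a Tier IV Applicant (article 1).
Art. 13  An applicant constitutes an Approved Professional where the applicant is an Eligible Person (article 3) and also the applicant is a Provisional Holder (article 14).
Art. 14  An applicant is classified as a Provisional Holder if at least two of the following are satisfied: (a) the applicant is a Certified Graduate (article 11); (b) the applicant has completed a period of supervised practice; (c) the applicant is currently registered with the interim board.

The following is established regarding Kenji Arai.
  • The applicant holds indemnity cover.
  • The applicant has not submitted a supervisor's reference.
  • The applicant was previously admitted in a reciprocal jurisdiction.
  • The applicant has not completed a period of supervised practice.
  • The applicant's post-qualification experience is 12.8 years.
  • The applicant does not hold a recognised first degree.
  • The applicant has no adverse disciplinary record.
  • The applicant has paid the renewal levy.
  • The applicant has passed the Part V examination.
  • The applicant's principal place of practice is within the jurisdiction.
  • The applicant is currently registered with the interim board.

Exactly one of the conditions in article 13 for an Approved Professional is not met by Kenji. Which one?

Eligible Person

Under article 9: the applicant has not paid the renewal levy? no; or the applicant was previously admitted in a reciprocal jurisdiction? yes. So the applicant is a Class-B Practitioner.
Under article 10: the applicant has passed the Part V examination? yes; the applicant is not currently registered with the interim board? no; the applicant was previously admitted in a reciprocal jurisdiction? yes — 2 of 3 hold (need ≥2) → satisfied.
Under article 4: not a Class-B Practitioner (article 9)? no; and Approved Practitioner (article 10)? yes. So the applicant is not a Scheduled Graduate.
Under article 2: the applicant was previously admitted in a reciprocal jurisdiction? yes; or Scheduled Graduate (article 4)? no. So the applicant is a Tier III Practitioner.
Under article 1: the applicant holds indemnity cover? yes; the applicant has paid the renewal levy? yes; the applicant has no adverse disciplinary record? yes — 3 of 3 hold (need ≥2) → satisfied.
Under article 12: the applicant has submitted a supervisor's reference? no; or not a Tier IV Applicant (article 1)? no. So the applicant is not a Provisional Person.
Under article 3: Tier III Practitioner (article 2)? yes; and Provisional Person (article 12)? no. So the applicant is not an Eligible Person.
Under article 8: the applicant has not paid the renewal levy? no; or applicant's post-qualification experience: 12.8 years ≥ 10.4 years? yes. So the applicant is a Class-M Professional.
Under article 6: the applicant has passed the Part V examination? yes; or the applicant has submitted a supervisor's reference? no. So the applicant is a Class-T Applicant.
Under article 11: not a Class-M Professional (article 8)? no; the applicant's principal place of practice is within the jurisdiction? yes; Class-T Applicant (article 6)? yes — 2 of 3 hold (need ≥2) → satisfied.
Under article 14: Certified Graduate (article 11)? yes; the applicant has completed a period of supervised practice? no; the applicant is currently registered with the interim board? yes — 2 of 3 hold (need ≥2) → satisfied.
Under article 13: Eligible Person (article 3)? no; and Provisional Holder (article 14)? yes. So the applicant is not an Approved Professional.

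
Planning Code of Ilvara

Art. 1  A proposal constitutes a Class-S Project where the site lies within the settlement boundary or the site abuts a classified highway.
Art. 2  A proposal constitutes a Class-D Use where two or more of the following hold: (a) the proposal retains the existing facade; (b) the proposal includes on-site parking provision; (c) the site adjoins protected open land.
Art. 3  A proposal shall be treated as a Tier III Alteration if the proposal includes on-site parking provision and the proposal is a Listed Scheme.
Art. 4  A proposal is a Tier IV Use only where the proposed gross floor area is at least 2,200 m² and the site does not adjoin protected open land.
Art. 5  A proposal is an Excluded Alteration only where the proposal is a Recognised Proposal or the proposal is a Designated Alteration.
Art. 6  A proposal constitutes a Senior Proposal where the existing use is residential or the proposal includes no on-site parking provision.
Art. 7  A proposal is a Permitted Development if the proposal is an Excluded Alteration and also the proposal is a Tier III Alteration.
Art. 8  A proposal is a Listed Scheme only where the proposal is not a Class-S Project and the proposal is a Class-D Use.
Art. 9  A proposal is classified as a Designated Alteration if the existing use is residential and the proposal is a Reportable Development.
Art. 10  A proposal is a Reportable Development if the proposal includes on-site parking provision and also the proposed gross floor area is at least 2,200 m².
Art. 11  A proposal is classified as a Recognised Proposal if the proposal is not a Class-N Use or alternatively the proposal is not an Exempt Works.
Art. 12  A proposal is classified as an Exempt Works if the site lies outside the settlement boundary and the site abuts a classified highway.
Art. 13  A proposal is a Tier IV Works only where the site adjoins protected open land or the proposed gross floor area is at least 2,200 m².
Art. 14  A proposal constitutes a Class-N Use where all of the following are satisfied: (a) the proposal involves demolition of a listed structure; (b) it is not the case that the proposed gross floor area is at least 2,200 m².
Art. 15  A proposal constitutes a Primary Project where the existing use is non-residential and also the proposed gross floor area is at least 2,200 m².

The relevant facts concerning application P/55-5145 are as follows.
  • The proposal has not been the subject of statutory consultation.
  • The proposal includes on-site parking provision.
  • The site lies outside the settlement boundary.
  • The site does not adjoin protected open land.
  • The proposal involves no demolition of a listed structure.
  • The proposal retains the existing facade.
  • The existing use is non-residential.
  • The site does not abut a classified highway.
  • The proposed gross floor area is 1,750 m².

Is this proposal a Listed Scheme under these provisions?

Yes

article 1 — Class-S Project: [the site lies within the settlement boundary? no] OR [the site abuts a classified highway? no] → not satisfied.
article 2 — Class-D Use: the proposal retains the existing facade? yes; the proposal includes on-site parking provision? yes; the site adjoins protected open land? no — 2 of 3 hold (need ≥2) → satisfied.
article 8 — Listed Scheme: [not a Class-S Project (article 1)? yes] AND [Class-D Use (article 2)? yes] → satisfied.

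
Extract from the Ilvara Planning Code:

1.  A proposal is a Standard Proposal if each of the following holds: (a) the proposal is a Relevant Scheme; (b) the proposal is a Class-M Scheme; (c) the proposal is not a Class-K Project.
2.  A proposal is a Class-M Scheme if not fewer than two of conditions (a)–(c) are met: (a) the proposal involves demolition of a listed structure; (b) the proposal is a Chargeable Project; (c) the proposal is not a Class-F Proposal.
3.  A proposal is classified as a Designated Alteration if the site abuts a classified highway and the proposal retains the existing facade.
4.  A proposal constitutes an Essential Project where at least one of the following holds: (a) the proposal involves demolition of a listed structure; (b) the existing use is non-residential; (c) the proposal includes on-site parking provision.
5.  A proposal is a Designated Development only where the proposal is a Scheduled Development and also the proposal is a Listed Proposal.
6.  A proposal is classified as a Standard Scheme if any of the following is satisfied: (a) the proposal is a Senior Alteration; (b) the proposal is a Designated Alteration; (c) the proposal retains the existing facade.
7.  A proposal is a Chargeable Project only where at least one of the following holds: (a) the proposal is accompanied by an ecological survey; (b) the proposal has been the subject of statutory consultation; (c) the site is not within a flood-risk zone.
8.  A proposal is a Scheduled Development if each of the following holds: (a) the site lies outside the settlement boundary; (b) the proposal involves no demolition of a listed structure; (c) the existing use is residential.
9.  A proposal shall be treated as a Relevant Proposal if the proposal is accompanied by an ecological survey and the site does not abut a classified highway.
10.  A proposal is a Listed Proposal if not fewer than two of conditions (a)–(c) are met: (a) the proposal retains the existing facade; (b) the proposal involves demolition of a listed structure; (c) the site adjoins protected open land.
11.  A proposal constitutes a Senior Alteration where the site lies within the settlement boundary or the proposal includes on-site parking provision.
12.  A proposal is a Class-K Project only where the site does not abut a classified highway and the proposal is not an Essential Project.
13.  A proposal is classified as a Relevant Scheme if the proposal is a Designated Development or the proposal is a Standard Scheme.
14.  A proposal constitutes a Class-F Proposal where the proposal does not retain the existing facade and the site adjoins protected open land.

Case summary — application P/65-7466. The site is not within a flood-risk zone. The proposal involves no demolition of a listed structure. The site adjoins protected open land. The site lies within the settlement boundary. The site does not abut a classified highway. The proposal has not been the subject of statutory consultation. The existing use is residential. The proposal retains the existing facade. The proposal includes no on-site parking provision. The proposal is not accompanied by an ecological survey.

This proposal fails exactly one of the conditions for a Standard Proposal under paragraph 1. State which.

Class-K Project

paragraph 8 — Scheduled Development: [the site lies outside the settlement boundary? no] AND [the proposal involves no demolition of a listed structure? yes] AND [the existing use is residential? yes] → not satisfied.
paragraph 10 — Listed Proposal: the proposal retains the existing facade? yes; the proposal involves demolition of a listed structure? no; the site adjoins protected open land? yes — 2 of 3 hold (need ≥2) → satisfied.
paragraph 5 — Designated Development: [Scheduled Development (paragraph 8)? no] AND [Listed Proposal (paragraph 10)? yes] → not satisfied.
paragraph 11 — Senior Alteration: [the site lies within the settlement boundary? yes] OR [the proposal includes on-site parking provision? no] → satisfied.
paragraph 3 — Designated Alteration: [the site abuts a classified highway? no] AND [the proposal retains the existing facade? yes] → not satisfied.
paragraph 6 — Standard Scheme: [Senior Alteration (paragraph 11)? yes] OR [Designated Alteration (paragraph 3)? no] OR [the proposal retains the existing facade? yes] → satisfied.
paragraph 13 — Relevant Scheme: [Designated Development (paragraph 5)? no] OR [Standard Scheme (paragraph 6)? yes] → satisfied.
paragraph 7 — Chargeable Project: [the proposal is accompanied by an ecological survey? no] OR [the proposal has been the subject of statutory consultation? no] OR [the site is not within a flood-risk zone? yes] → satisfied.
paragraph 14 — Class-F Proposal: [the proposal does not retain the existing facade? no] AND [the site adjoins protected open land? yes] → not satisfied.
paragraph 2 — Class-M Scheme: the proposal involves demolition of a listed structure? no; Chargeable Project (paragraph 7)? yes; not a Class-F Proposal (paragraph 14)? yes — 2 of 3 hold (need ≥2) → satisfied.
paragraph 4 — Essential Project: [the proposal involves demolition of a listed structure? no] OR [the existing use is non-residential? no] OR [the proposal includes on-site parking provision? no] → not satisfied.
paragraph 12 — Class-K Project: [the site does not abut a classified highway? yes] AND [not an Essential Project (paragraph 4)? yes] → satisfied.
paragraph 1 — Standard Proposal: [Relevant Scheme (paragraph 13)? yes] AND [Class-M Scheme (paragraph 2)? yes] AND [not a Class-K Project (paragraph 12)? no] → not satisfied.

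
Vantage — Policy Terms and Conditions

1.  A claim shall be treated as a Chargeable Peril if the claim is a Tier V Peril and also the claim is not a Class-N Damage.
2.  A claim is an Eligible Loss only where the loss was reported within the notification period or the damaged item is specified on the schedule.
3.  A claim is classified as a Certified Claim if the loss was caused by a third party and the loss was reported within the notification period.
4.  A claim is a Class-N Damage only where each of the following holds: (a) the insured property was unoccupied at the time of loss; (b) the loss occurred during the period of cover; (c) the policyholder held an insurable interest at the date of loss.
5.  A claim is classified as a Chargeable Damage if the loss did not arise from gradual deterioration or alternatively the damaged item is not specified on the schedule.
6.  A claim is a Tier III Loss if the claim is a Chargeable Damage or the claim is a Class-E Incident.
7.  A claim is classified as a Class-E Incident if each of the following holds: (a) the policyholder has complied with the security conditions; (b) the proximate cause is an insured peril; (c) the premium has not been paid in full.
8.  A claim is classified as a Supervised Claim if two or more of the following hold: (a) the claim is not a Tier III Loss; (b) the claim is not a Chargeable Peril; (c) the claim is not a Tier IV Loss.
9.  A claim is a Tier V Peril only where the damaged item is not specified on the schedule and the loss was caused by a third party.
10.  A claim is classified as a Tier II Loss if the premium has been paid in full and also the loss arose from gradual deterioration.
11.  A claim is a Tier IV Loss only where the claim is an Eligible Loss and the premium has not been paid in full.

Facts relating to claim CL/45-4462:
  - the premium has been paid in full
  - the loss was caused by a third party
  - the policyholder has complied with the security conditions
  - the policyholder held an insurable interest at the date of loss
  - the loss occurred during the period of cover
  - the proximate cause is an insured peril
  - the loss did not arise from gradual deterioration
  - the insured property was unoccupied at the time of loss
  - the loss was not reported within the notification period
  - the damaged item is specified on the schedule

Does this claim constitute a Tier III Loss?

paragraph 5 — Chargeable Damage: [the loss did not arise from gradual deterioration? yes] OR [the damaged item is not specified on the schedule? no] → satisfied.
paragraph 7 — Class-E Incident: [the policyholder has complied with the security conditions? yes] AND [the proximate cause is an insured peril? yes] AND [the premium has not been paid in full? no] → not satisfied.
paragraph 6 — Tier III Loss: [Chargeable Damage (paragraph 5)? yes] OR [Class-E Incident (paragraph 7)? no] → satisfied.

Yes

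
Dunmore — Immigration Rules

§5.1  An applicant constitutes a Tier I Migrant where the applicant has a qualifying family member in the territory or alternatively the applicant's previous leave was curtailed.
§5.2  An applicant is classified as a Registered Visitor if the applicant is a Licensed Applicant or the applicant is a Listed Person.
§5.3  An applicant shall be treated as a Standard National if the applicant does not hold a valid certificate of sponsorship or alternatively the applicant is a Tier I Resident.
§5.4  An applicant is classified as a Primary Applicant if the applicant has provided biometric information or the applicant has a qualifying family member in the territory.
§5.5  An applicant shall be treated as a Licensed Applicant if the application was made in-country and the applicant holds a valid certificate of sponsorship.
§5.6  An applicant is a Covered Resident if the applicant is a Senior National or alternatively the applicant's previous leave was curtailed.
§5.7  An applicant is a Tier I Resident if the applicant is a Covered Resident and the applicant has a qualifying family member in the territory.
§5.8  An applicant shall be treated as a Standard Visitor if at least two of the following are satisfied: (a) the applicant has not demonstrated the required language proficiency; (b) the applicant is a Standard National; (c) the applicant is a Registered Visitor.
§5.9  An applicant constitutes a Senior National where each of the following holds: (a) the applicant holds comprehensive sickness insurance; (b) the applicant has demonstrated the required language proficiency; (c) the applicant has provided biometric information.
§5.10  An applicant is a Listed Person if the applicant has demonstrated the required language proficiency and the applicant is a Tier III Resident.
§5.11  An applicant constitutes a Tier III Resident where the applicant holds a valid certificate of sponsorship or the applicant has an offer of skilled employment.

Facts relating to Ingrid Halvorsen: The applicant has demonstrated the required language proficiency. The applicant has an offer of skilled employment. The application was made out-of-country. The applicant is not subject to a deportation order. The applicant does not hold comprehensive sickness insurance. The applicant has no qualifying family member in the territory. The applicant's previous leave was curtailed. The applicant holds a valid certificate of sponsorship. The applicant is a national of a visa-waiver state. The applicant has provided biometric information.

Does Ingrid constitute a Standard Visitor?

Under §5.9: the applicant holds comprehensive sickness insurance? no; and the applicant has demonstrated the required language proficiency? yes; and the applicant has provided biometric information? yes. So the applicant is not a Senior National.
Under §5.6: Senior National (§5.9)? no; or the applicant's previous leave was curtailed? yes. So the applicant is a Covered Resident.
Under §5.7: Covered Resident (§5.6)? yes; and the applicant has a qualifying family member in the territory? no. So the applicant is not a Tier I Resident.
Under §5.3: the applicant does not hold a valid certificate of sponsorship? no; or Tier I Resident (§5.7)? no. So the applicant is not a Standard National.
Under §5.5: the application was made in-country? no; and the applicant holds a valid certificate of sponsorship? yes. So the applicant is not a Licensed Applicant.
Under §5.11: the applicant holds a valid certificate of sponsorship? yes; or the applicant has an offer of skilled employment? yes. So the applicant is a Tier III Resident.
Under §5.10: the applicant has demonstrated the required language proficiency? yes; and Tier III Resident (§5.11)? yes. So the applicant is a Listed Person.
Under §5.2: Licensed Applicant (§5.5)? no; or Listed Person (§5.10)? yes. So the applicant is a Registered Visitor.
Under §5.8: the applicant has not demonstrated the required language proficiency? no; Standard National (§5.3)? no; Registered Visitor (§5.2)? yes — 1 of 3 hold (need ≥2) → not satisfied.

No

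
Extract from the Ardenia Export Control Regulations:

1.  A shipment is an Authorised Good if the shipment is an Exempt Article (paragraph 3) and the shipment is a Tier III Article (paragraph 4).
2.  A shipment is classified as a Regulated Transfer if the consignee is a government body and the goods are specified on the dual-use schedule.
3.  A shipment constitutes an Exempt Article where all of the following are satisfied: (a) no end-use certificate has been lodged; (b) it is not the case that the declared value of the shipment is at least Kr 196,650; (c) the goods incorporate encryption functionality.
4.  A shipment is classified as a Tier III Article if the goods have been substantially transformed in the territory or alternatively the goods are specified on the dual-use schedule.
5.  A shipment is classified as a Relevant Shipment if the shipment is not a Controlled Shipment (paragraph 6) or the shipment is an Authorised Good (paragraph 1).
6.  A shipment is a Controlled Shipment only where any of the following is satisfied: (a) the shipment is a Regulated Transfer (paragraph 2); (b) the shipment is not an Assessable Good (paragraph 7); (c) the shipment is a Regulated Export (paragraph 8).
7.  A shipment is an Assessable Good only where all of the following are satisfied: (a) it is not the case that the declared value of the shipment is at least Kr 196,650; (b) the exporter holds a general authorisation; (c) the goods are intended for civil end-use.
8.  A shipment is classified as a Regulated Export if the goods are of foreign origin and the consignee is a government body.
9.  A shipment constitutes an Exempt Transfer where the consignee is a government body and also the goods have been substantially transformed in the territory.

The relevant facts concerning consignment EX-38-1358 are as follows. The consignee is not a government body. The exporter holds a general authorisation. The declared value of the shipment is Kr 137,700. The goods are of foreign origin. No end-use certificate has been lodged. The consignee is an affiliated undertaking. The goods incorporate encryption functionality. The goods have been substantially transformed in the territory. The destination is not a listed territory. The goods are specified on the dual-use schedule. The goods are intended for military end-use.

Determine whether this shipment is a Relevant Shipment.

paragraph 2 — Regulated Transfer: [the consignee is a government body? no] AND [the goods are specified on the dual-use schedule? yes] → not satisfied.
paragraph 7 — Assessable Good: [declared value of the shipment: Kr 137,700 ≥ Kr 196,650? no, so negated condition yes] AND [the exporter holds a general authorisation? yes] AND [the goods are intended for civil end-use? no] → not satisfied.
paragraph 8 — Regulated Export: [the goods are of foreign origin? yes] AND [the consignee is a government body? no] → not satisfied.
paragraph 6 — Controlled Shipment: [Regulated Transfer (paragraph 2)? no] OR [not an Assessable Good (paragraph 7)? yes] OR [Regulated Export (paragraph 8)? no] → satisfied.
paragraph 3 — Exempt Article: [no end-use certificate has been lodged? yes] AND [declared value of the shipment: Kr 137,700 ≥ Kr 196,650? no, so negated condition yes] AND [the goods incorporate encryption functionality? yes] → satisfied.
paragraph 4 — Tier III Article: [the goods have been substantially transformed in the territory? yes] OR [the goods are specified on the dual-use schedule? yes] → satisfied.
paragraph 1 — Authorised Good: [Exempt Article (paragraph 3)? yes] AND [Tier III Article (paragraph 4)? yes] → satisfied.
paragraph 5 — Relevant Shipment: [not a Controlled Shipment (paragraph 6)? no] OR [Authorised Good (paragraph 1)? yes] → satisfied.

Yes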